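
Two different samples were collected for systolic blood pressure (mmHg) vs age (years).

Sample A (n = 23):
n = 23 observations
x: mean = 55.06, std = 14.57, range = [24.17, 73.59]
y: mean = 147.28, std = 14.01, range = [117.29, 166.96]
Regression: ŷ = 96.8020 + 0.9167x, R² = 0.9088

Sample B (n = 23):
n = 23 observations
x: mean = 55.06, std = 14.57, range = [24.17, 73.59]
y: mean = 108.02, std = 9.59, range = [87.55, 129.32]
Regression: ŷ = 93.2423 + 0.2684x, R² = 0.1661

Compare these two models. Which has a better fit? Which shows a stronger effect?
Model A has the better fit (R² = 0.9088 vs 0.1661). Model A shows the stronger effect (|β₁| = 0.9167 vs 0.2684).

Model Comparison:

Fit — compare R²:
- Model A: R² = 0.9088 → 90.88% of variance in blood pressure explained
- Model B: R² = 0.1661 → 16.61% of variance in blood pressure explained
- 0.9088 > 0.1661 → Model A has the better fit

Strength of effect — compare |β₁|:
- Model A: β₁ = 0.9167 → predicted blood pressure rises 0.9167 mmHg per additional year of age
- Model B: β₁ = 0.2684 → predicted blood pressure rises 0.2684 mmHg per additional year of age
- |0.9167| > |0.2684| → Model A shows the stronger marginal effect

Notes:
- A steeper slope doesn't make a better model if the scatter around the line is large.
- R² measures how tightly points cluster around the line; β₁ measures how steep the line is — they answer different questions.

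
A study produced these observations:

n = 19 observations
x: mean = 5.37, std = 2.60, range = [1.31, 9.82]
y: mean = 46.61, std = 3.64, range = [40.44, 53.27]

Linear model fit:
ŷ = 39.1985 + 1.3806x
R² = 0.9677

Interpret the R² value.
R² = 0.9677 means 96.77% of the variation in y is explained by the linear relationship with x. This indicates a strong fit.

R² (coefficient of determination) measures the proportion of variance in y explained by the regression model.

Here R² = 0.9677:
- Explained: 96.77% of the variation in y
- Unexplained (residual): 100% − 96.77% = 3.23%
- Rule of thumb (below 0.3 weak; 0.3 to below 0.7 moderate; 0.7 and above strong) → strong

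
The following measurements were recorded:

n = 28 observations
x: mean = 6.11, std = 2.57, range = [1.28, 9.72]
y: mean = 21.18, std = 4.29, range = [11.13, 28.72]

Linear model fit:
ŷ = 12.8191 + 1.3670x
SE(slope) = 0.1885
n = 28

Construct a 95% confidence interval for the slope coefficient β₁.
The 95% CI for β₁ is (0.9795, 1.7545)

Confidence interval for the slope:

The 95% CI for β₁ is: β̂₁ ± t*(α/2, n-2) × SE(β̂₁)

Step 1: Find critical t-value
- Confidence level = 0.95
- Degrees of freedom = n - 2 = 28 - 2 = 26
- t*(α/2, 26) = 2.0555

Step 2: Calculate margin of error
Margin = 2.0555 × 0.1885 = 0.3875

Step 3: Construct interval
CI = 1.3670 ± 0.3875
CI = (0.9795, 1.7545)

Interpretation: We are 95% confident that the true slope β₁ lies between 0.9795 and 1.7545.
The interval does not include 0, suggesting a significant linear relationship.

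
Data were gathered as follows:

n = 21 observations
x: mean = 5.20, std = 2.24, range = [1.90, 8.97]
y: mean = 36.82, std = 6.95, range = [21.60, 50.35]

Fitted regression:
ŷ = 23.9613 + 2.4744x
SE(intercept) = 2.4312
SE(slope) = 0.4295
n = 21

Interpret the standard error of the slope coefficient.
The slope 2.4744 is pinned down to within about ±0.4295 (one SE) by these data — relative uncertainty 17.4%, i.e. precise.

SE(β̂₁) = 0.4295 says: if we drew many samples of n = 21 from the same population and refit each time, the fitted slopes would scatter with a standard deviation of roughly 0.4295 around the true β₁.

Relative precision:
- SE / |β̂₁| = 0.4295 / 2.4744 = 17.4%
- Rule of thumb (under 20%: precise; 20% to under 50%: moderately precise; 50% or more: imprecise) → precise

Rough 95% range (±2 SE): 2.4744 ± 0.8590 → (1.6154, 3.3334).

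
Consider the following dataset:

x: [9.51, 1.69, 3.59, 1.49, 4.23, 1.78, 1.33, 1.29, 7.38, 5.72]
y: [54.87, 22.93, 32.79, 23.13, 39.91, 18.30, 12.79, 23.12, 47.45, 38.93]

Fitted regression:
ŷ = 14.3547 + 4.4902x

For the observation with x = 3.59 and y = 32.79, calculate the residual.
Residual = 2.3155

The residual is the difference between the actual value and the predicted value:

Residual = y - ŷ

Step 1: Calculate predicted value
ŷ = 14.3547 + 4.4902 × 3.59
ŷ = 30.4745

Step 2: Calculate residual
Residual = 32.79 - 30.4745
Residual = 2.3155

Sign check: y > ŷ, so the point is above the line and the fit underestimates here.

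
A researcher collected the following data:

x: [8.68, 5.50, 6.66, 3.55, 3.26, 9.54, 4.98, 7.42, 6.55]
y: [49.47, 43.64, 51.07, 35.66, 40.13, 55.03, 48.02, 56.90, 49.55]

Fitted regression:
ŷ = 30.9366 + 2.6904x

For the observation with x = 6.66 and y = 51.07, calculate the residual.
Residual = 2.2153

The residual is the difference between the actual value and the predicted value:

Residual = y - ŷ

Step 1: Calculate predicted value
ŷ = 30.9366 + 2.6904 × 6.66
ŷ = 48.8547

Step 2: Calculate residual
Residual = 51.07 - 48.8547
Residual = 2.2153

The residual is positive, so the observed y = 51.07 sits above the regression line (the line underestimates it by 2.2153).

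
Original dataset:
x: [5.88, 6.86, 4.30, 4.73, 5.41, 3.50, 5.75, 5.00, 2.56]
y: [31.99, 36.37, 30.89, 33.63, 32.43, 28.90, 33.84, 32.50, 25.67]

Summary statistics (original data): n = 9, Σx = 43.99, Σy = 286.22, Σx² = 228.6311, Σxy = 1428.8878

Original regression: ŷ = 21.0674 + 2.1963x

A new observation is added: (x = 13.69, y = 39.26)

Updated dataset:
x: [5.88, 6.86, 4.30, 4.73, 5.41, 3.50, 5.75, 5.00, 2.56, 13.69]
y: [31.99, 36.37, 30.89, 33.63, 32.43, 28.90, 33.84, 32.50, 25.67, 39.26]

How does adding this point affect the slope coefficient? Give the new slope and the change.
New slope β₁ = 1.0677 versus 2.1963 before: a change of -1.1286 (-51.4%).

x = 13.69 lies well outside the original x-range [2.56, 6.86] (x̄ ≈ 4.89), so this observation has high leverage and can move the slope substantially.

Step 1: Update the sums with the new point (n goes from 9 to 10)
Σx  = 43.99 + 13.69 = 57.68
Σy  = 286.22 + 39.26 = 325.48
Σx² = 228.6311 + 13.69² = 228.6311 + 187.4161 = 416.0472
Σxy = 1428.8878 + 13.69×39.26 = 1428.8878 + 537.4694 = 1966.3572

Step 2: Recompute the slope with b₁ = (nΣxy − ΣxΣy) / (nΣx² − (Σx)²)
Numerator   = 10×1966.3572 − 57.68×325.48 = 19663.5720 − 18773.6864 = 889.8856
Denominator = 10×416.0472 − 57.68² = 4160.4720 − 3326.9824 = 833.4896
b₁(new) = 889.8856 / 833.4896 = 1.0677

(Same formula on the original sums: (9×1428.8878 − 43.99×286.22) / (9×228.6311 − 43.99²) = 269.1724 / 122.5598 = 2.1963, matching the given fit.)

Step 3: Change in slope
Δβ₁ = 1.0677 − 2.1963 = -1.1286
Relative change = -1.1286 / 2.1963 × 100% = -51.4%
→ the slope decreases when the point is added.

A high-leverage point only changes the slope if it is off the original line; here y = 39.26 is below the original trend, so the slope decreases.
In practice: investigate whether it comes from the same population as the rest of the sample.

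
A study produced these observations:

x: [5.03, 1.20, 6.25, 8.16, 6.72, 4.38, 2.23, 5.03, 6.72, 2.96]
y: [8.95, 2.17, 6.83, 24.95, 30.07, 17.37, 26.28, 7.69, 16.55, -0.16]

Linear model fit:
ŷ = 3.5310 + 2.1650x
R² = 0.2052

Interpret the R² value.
R² = 0.2052 means 20.52% of the variation in y is explained by the linear relationship with x. This indicates a weak fit.

R² (coefficient of determination) measures the proportion of variance in y explained by the regression model.

Here R² = 0.2052:
- Explained: 20.52% of the variation in y
- Unexplained (residual): 100% − 20.52% = 79.48%
- Rule of thumb (below 0.3 weak; 0.3 to below 0.7 moderate; 0.7 and above strong) → weak

Equivalently, for simple linear regression R² = r², so |r| = √0.2052 ≈ 0.4530.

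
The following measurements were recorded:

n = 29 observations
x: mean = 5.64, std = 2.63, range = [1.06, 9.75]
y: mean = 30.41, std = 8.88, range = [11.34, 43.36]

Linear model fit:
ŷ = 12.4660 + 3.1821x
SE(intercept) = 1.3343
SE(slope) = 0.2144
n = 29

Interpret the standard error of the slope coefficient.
SE(β̂₁) = 0.2144 is the estimated standard deviation of the slope estimate across repeated samples; relative to β̂₁ = 3.1821 that is 6.7%, a precise estimate.

What SE measures:
- The standard error quantifies the sampling variability of the coefficient estimate
- It is the estimated standard deviation of β̂₁ across hypothetical repeated samples of the same size
- Smaller SE → more precise estimate

Relative precision:
- SE / |β̂₁| = 0.2144 / 3.1821 = 6.7%
- Rule of thumb (under 20%: precise; 20% to under 50%: moderately precise; 50% or more: imprecise) → precise

Link to the t-test: t = β̂₁ / SE(β̂₁) = 3.1821 / 0.2144 = 14.8419, the statistic for H₀: β₁ = 0.

What drives SE(β̂₁): wider spread of x values → smaller SE.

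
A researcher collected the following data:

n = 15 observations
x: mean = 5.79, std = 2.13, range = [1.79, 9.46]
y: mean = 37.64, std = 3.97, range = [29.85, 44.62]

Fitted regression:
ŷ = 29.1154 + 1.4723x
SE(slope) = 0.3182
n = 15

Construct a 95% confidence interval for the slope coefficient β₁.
The 95% CI for β₁ is (0.7849, 2.1597)

Confidence interval for the slope:

The 95% CI for β₁ is: β̂₁ ± t*(α/2, n-2) × SE(β̂₁)

Step 1: Find critical t-value
- Confidence level = 0.95
- Degrees of freedom = n - 2 = 15 - 2 = 13
- t*(α/2, 13) = 2.1604

Step 2: Calculate margin of error
Margin = 2.1604 × 0.3182 = 0.6874

Step 3: Construct interval
CI = 1.4723 ± 0.6874
CI = (0.7849, 2.1597)

Interpretation: We are 95% confident that the true slope β₁ lies between 0.7849 and 2.1597.
The interval does not include 0, suggesting a significant linear relationship.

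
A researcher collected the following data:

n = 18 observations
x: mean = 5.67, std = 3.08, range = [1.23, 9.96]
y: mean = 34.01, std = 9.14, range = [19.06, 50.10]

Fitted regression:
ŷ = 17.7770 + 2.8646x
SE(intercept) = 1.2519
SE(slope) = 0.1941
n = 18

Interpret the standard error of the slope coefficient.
The slope 2.8646 is pinned down to within about ±0.1941 (one SE) by these data — relative uncertainty 6.8%, i.e. precise.

What SE measures:
- The standard error quantifies the sampling variability of the coefficient estimate
- It is the estimated standard deviation of β̂₁ across hypothetical repeated samples of the same size
- Smaller SE → more precise estimate

Relative precision:
- SE / |β̂₁| = 0.1941 / 2.8646 = 6.8%
- Rule of thumb (under 20%: precise; 20% to under 50%: moderately precise; 50% or more: imprecise) → precise

Link to the t-test: t = β̂₁ / SE(β̂₁) = 2.8646 / 0.1941 = 14.7584, the statistic for H₀: β₁ = 0.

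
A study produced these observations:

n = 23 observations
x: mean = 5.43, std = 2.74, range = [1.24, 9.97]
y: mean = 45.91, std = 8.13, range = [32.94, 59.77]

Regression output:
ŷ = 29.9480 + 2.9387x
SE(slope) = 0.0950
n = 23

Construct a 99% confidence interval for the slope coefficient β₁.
The 99% CI for β₁ is (2.6697, 3.2077)

Confidence interval for the slope:

The 99% CI for β₁ is: β̂₁ ± t*(α/2, n-2) × SE(β̂₁)

Step 1: Find critical t-value
- Confidence level = 0.99
- Degrees of freedom = n - 2 = 23 - 2 = 21
- t*(α/2, 21) = 2.8314

Step 2: Calculate margin of error
Margin = 2.8314 × 0.0950 = 0.2690

Step 3: Construct interval
CI = 2.9387 ± 0.2690
CI = (2.6697, 3.2077)

Interpretation: each one-unit increase in x is associated with a change in mean y of between 2.6697 and 3.2077, with 99% confidence.
Both endpoints are positive, so the data support a genuinely positive slope at this confidence level.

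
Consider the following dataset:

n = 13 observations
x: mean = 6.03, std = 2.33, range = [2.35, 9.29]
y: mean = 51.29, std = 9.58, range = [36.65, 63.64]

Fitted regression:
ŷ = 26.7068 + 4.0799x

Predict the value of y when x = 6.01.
ŷ = 51.2270

Plug x = 6.01 into the fitted line:

ŷ = 26.7068 + 4.0799 × 6.01
ŷ = 26.7068 + 24.5202
ŷ = 51.2270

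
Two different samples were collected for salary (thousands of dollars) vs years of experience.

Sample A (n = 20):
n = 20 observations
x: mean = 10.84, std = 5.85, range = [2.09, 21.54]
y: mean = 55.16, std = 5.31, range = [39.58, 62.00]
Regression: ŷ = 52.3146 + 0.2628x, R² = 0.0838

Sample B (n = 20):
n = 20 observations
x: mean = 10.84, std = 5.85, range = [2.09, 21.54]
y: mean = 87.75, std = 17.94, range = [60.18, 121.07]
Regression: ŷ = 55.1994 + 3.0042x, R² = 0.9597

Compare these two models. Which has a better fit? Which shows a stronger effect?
Model B has the better fit (R² = 0.9597 vs 0.0838). Model B shows the stronger effect (|β₁| = 3.0042 vs 0.2628).

Model Comparison:

Which explains more variance? (R²)
- Model A: R² = 0.0838 → 8.38% of variance in salary explained
- Model B: R² = 0.9597 → 95.97% of variance in salary explained
- 0.9597 > 0.0838 → Model B has the better fit

Effect size (slope magnitude):
- Model A: β₁ = 0.2628 → predicted salary rises 0.2628 thousand dollars per additional year of experience
- Model B: β₁ = 3.0042 → predicted salary rises 3.0042 thousand dollars per additional year of experience
- |0.2628| < |3.0042| → Model B shows the stronger marginal effect

Notes:
- The two samples could reflect different populations, time periods, or measurement quality.
- A steeper slope doesn't make a better model if the scatter around the line is large.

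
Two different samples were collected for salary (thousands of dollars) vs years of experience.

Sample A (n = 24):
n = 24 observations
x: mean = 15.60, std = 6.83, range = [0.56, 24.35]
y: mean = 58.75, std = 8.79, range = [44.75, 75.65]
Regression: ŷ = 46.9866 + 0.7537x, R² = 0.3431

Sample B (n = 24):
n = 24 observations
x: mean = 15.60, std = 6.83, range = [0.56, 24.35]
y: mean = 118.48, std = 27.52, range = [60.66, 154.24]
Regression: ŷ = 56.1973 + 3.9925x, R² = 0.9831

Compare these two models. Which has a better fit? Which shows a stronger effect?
Model B has the better fit (R² = 0.9831 vs 0.3431). Model B shows the stronger effect (|β₁| = 3.9925 vs 0.7537).

Model Comparison:

Which explains more variance? (R²)
- Model A: R² = 0.3431 → 34.31% of variance in salary explained
- Model B: R² = 0.9831 → 98.31% of variance in salary explained
- 0.9831 > 0.3431 → Model B has the better fit

Effect size (slope magnitude):
- Model A: β₁ = 0.7537 → predicted salary rises 0.7537 thousand dollars per additional year of experience
- Model B: β₁ = 3.9925 → predicted salary rises 3.9925 thousand dollars per additional year of experience
- |0.7537| < |3.9925| → Model B shows the stronger marginal effect

Note: The two samples could reflect different populations, time periods, or measurement quality.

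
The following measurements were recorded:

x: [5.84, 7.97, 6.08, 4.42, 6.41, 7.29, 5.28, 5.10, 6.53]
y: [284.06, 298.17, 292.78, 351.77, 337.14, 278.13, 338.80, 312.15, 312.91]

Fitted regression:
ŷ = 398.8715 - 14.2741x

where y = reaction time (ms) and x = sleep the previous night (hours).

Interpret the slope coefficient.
For each additional hour of sleep, predicted reaction time decreases by approximately 14.2741 ms.

The slope β₁ = -14.2741 gives the rate at which the fitted reaction time changes with sleep.

Interpretation:
- Sleep up by 1 hour → predicted reaction time decreases by 14.2741 ms
- This is a linear approximation: the same per-unit change is assumed across the whole observed x range
- The slope describes association in these data, not necessarily a causal effect

(β₀ = 398.8715 is the fitted value at x = 0 and is not part of the slope interpretation.)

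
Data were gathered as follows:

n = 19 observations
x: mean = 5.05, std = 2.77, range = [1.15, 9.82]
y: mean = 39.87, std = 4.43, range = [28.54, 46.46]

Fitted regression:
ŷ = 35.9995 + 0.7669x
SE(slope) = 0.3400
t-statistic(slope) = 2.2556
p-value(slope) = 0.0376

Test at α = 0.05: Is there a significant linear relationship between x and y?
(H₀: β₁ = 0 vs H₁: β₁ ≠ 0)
p-value = 0.0376 < α = 0.05, so we reject H₀. The relationship is significant.

Hypothesis test for the slope coefficient:

H₀: β₁ = 0 (no linear relationship)
H₁: β₁ ≠ 0 (linear relationship exists)

Test statistic: t = β̂₁ / SE(β̂₁) = 0.7669 / 0.3400 = 2.2556

The p-value (0.0376) is the probability, under H₀, of a t-statistic at least as extreme as |t| = 2.2556 (two-sided, df = n − 2 = 17).

Decision rule: reject H₀ if p-value < α.
p-value = 0.0376 < α = 0.05 → reject H₀.

There is sufficient evidence at the 5% significance level to conclude that a linear relationship exists between x and y.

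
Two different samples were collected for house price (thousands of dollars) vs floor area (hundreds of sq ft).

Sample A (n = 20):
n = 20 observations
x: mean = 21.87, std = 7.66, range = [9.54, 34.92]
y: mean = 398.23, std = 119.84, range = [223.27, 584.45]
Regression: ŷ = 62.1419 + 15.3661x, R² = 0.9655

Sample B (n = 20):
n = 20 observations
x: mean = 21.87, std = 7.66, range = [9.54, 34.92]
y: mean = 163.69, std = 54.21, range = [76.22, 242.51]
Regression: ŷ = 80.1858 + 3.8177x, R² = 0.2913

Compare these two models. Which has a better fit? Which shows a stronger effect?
Model A has the better fit (R² = 0.9655 vs 0.2913). Model A shows the stronger effect (|β₁| = 15.3661 vs 3.8177).

Model Comparison:

Fit — compare R²:
- Model A: R² = 0.9655 → 96.55% of variance in house price explained
- Model B: R² = 0.2913 → 29.13% of variance in house price explained
- 0.9655 > 0.2913 → Model A has the better fit

Which has the larger per-hundred sq ft effect? (|β₁|)
- Model A: β₁ = 15.3661 → predicted house price rises 15.3661 thousand dollars per additional hundred sq ft of floor area
- Model B: β₁ = 3.8177 → predicted house price rises 3.8177 thousand dollars per additional hundred sq ft of floor area
- |15.3661| > |3.8177| → Model A shows the stronger marginal effect

Notes:
- The two samples could reflect different populations, time periods, or measurement quality.
- A better fit (higher R²) doesn't necessarily mean a more important relationship.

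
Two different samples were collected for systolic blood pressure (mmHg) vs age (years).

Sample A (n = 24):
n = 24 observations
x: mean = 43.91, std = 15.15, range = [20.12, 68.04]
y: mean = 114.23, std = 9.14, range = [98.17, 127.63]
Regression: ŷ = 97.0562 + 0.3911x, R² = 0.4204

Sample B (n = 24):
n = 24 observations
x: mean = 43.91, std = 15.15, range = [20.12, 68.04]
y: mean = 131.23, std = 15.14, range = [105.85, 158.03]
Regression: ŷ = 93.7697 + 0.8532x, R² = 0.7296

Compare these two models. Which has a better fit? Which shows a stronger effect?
Model B has the better fit (R² = 0.7296 vs 0.4204). Model B shows the stronger effect (|β₁| = 0.8532 vs 0.3911).

Model Comparison:

Which explains more variance? (R²)
- Model A: R² = 0.4204 → 42.04% of variance in blood pressure explained
- Model B: R² = 0.7296 → 72.96% of variance in blood pressure explained
- 0.7296 > 0.4204 → Model B has the better fit

Strength of effect — compare |β₁|:
- Model A: β₁ = 0.3911 → predicted blood pressure rises 0.3911 mmHg per additional year of age
- Model B: β₁ = 0.8532 → predicted blood pressure rises 0.8532 mmHg per additional year of age
- |0.3911| < |0.8532| → Model B shows the stronger marginal effect

Note: R² measures how tightly points cluster around the line; β₁ measures how steep the line is — they answer different questions.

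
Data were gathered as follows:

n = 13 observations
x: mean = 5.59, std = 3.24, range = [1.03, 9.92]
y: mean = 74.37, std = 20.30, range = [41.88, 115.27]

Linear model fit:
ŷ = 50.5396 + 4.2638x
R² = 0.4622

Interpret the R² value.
The model explains 46.22% of the variance in y (R² = 0.4622), leaving 53.78% unexplained; the fit is moderate.

R² (coefficient of determination) measures the proportion of variance in y explained by the regression model.

Here R² = 0.4622:
- Explained: 46.22% of the variation in y
- Unexplained (residual): 100% − 46.22% = 53.78%
- Rule of thumb (below 0.3 weak; 0.3 to below 0.7 moderate; 0.7 and above strong) → moderate

Note: R² says nothing about causation, and a high R² does not by itself mean the linear form is appropriate — check the residuals.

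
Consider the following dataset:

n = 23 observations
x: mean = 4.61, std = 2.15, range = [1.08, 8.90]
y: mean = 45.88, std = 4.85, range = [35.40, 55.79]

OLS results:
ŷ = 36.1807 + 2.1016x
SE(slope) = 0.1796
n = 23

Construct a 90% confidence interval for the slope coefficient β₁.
The 90% CI for β₁ is (1.7926, 2.4106)

Confidence interval for the slope:

The 90% CI for β₁ is: β̂₁ ± t*(α/2, n-2) × SE(β̂₁)

Step 1: Find critical t-value
- Confidence level = 0.9
- Degrees of freedom = n - 2 = 23 - 2 = 21
- t*(α/2, 21) = 1.7207

Step 2: Calculate margin of error
Margin = 1.7207 × 0.1796 = 0.3090

Step 3: Construct interval
CI = 2.1016 ± 0.3090
CI = (1.7926, 2.4106)

Interpretation: intervals built this way capture the true β₁ in 90% of repeated samples; here the plausible range for the per-unit effect of x on y is 1.7926 to 2.4106.
Both endpoints are positive, so the data support a genuinely positive slope at this confidence level.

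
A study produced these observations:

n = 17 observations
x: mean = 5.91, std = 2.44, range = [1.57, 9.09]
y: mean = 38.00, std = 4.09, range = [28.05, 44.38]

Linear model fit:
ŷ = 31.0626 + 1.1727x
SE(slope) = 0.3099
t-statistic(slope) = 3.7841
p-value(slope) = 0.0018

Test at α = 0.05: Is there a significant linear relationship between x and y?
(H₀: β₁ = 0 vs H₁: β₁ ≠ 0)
Since p-value = 0.0018 < α = 0.05, reject H₀ — the slope is significantly different from 0.

Hypothesis test for the slope coefficient:

H₀: β₁ = 0 (no linear relationship)
H₁: β₁ ≠ 0 (linear relationship exists)

Test statistic: t = β̂₁ / SE(β̂₁) = 1.1727 / 0.3099 = 3.7841

With df = 15, the two-sided p-value for |t| = 3.7841 is 0.0018.

Decision rule: reject H₀ if p-value < α.
p-value = 0.0018 < α = 0.05 → reject H₀.

Conclusion: the linear association between x and y is significant at the 5% level.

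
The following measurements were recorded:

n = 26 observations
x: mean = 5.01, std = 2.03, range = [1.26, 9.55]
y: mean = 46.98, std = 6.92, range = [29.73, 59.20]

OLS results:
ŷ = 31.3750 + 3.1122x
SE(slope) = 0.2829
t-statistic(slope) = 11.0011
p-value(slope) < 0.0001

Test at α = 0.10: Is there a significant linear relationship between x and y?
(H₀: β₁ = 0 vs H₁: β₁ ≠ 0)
p-value < 0.0001 < α = 0.10, so we reject H₀. The relationship is significant.

Hypothesis test for the slope coefficient:

H₀: β₁ = 0 (no linear relationship)
H₁: β₁ ≠ 0 (linear relationship exists)

Test statistic: t = β̂₁ / SE(β̂₁) = 3.1122 / 0.2829 = 11.0011

With df = 24, the two-sided p-value for |t| = 11.0011 is <0.0001.

Decision rule: reject H₀ if p-value < α.
p-value < 0.0001 < α = 0.10 → reject H₀.

There is sufficient evidence at the 10% significance level to conclude that a linear relationship exists between x and y.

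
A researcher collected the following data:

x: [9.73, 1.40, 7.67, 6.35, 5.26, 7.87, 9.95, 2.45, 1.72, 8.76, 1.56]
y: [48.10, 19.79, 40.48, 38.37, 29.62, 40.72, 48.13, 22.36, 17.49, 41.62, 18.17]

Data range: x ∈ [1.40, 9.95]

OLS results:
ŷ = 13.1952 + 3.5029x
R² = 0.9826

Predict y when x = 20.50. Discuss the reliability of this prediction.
ŷ = 85.0047 (extrapolation — x = 20.50 lies outside [1.40, 9.95], so reliability is low).

Prediction calculation:
ŷ = 13.1952 + 3.5029 × 20.50
ŷ = 85.0047

Reliability:
- Data range: x ∈ [1.40, 9.95]
- Prediction point: x = 20.50 is 10.55 units above the observed range → this is EXTRAPOLATION, not interpolation

Why that matters here:
- R² describes fit only over the sampled x values; it says nothing about behaviour beyond them
- The linear relationship may not hold outside the observed range
- The standard error of prediction grows with (x − x̄)², and x = 20.50 is far from x̄ = 5.70

Report the number if required, but flag clearly that it is an extrapolation.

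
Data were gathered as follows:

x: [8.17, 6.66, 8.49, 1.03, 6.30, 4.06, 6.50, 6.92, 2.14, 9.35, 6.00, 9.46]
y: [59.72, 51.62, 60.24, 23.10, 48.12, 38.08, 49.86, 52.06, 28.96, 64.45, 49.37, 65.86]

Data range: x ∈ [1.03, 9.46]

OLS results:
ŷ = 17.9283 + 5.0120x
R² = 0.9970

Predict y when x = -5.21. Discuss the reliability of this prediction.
ŷ = -8.1842 (extrapolation — x = -5.21 lies outside [1.03, 9.46], so reliability is low).

Prediction calculation:
ŷ = 17.9283 + 5.0120 × (-5.21)
ŷ = -8.1842

Reliability:
- Data range: x ∈ [1.03, 9.46]
- Prediction point: x = -5.21 is 6.24 units below the observed range → this is EXTRAPOLATION, not interpolation

Why that matters here:
- The linear relationship may not hold outside the observed range
- Real relationships often flatten, saturate, or turn nonlinear at extremes

A defensible statement: 'if the linear trend continued to x = -5.21, y would be about -8.1842' — the premise is untested.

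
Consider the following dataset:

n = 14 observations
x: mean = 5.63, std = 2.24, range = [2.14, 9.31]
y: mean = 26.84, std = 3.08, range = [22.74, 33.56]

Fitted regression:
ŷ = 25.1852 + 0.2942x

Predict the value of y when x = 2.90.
ŷ = 26.0384

x = 2.90 lies inside the observed range [2.14, 9.31], so the fitted equation applies directly:

ŷ = 25.1852 + 0.2942 × 2.90
ŷ = 25.1852 + 0.8532
ŷ = 26.0384

This is a point prediction; actual observations scatter around it by roughly the residual standard deviation.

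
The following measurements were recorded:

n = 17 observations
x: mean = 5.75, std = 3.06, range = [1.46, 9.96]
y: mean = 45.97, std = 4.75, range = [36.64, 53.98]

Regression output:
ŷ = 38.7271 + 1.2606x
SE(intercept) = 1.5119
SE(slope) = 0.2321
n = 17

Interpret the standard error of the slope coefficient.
The slope 1.2606 is pinned down to within about ±0.2321 (one SE) by these data — relative uncertainty 18.4%, i.e. precise.

SE(β̂₁) = s / √Sxx, where s is the residual standard deviation and Sxx = Σ(x − x̄)². It is the yardstick for how far β̂₁ = 1.2606 could plausibly be from the true slope.

Relative precision:
- SE / |β̂₁| = 0.2321 / 1.2606 = 18.4%
- Rule of thumb (under 20%: precise; 20% to under 50%: moderately precise; 50% or more: imprecise) → precise

Link to interval estimation: a confidence interval for β₁ is β̂₁ ± t* × 0.2321, so SE sets the half-width per unit of t*.

What drives SE(β̂₁): wider spread of x values → smaller SE.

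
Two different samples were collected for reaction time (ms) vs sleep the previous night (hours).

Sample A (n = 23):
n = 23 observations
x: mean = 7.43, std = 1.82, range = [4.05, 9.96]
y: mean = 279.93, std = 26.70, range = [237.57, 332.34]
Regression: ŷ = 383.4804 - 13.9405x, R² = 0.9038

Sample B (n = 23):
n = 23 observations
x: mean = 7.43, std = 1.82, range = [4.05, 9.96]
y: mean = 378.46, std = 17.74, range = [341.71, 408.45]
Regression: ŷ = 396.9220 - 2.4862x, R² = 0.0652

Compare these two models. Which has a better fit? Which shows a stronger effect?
Model A has the better fit (R² = 0.9038 vs 0.0652). Model A shows the stronger effect (|β₁| = 13.9405 vs 2.4862).

Model Comparison:

Which explains more variance? (R²)
- Model A: R² = 0.9038 → 90.38% of variance in reaction time explained
- Model B: R² = 0.0652 → 6.52% of variance in reaction time explained
- 0.9038 > 0.0652 → Model A has the better fit

Effect size (slope magnitude):
- Model A: β₁ = -13.9405 → predicted reaction time falls 13.9405 ms per additional hour of sleep
- Model B: β₁ = -2.4862 → predicted reaction time falls 2.4862 ms per additional hour of sleep
- |-13.9405| > |-2.4862| → Model A shows the stronger marginal effect

Note: R² measures how tightly points cluster around the line; β₁ measures how steep the line is — they answer different questions.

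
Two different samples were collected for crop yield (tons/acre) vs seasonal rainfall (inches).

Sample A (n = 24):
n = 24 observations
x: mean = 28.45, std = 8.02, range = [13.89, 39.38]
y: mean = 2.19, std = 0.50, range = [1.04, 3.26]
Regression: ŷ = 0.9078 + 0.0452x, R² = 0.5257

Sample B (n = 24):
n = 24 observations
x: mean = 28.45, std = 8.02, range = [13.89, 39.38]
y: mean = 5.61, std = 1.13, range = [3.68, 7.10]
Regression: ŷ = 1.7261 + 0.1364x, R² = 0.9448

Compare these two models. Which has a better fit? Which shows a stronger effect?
Model B has the better fit (R² = 0.9448 vs 0.5257). Model B shows the stronger effect (|β₁| = 0.1364 vs 0.0452).

Model Comparison:

Goodness of fit (R²):
- Model A: R² = 0.5257 → 52.57% of variance in crop yield explained
- Model B: R² = 0.9448 → 94.48% of variance in crop yield explained
- 0.9448 > 0.5257 → Model B has the better fit

Strength of effect — compare |β₁|:
- Model A: β₁ = 0.0452 → predicted crop yield rises 0.0452 tons/acre per additional inch of rainfall
- Model B: β₁ = 0.1364 → predicted crop yield rises 0.1364 tons/acre per additional inch of rainfall
- |0.0452| < |0.1364| → Model B shows the stronger marginal effect

Notes:
- The two samples could reflect different populations, time periods, or measurement quality.
- R² measures how tightly points cluster around the line; β₁ measures how steep the line is — they answer different questions.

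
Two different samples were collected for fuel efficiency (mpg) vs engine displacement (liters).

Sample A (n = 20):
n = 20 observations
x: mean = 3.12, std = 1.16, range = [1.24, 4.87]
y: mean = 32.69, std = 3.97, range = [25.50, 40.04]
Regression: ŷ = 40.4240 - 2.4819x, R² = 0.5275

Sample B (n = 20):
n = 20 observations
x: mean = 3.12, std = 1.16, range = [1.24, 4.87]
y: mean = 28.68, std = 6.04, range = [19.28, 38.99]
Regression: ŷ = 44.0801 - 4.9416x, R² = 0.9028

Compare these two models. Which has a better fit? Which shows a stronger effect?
Model B has the better fit (R² = 0.9028 vs 0.5275). Model B shows the stronger effect (|β₁| = 4.9416 vs 2.4819).

Model Comparison:

Which explains more variance? (R²)
- Model A: R² = 0.5275 → 52.75% of variance in fuel efficiency explained
- Model B: R² = 0.9028 → 90.28% of variance in fuel efficiency explained
- 0.9028 > 0.5275 → Model B has the better fit

Strength of effect — compare |β₁|:
- Model A: β₁ = -2.4819 → predicted fuel efficiency falls 2.4819 mpg per additional liter of engine displacement
- Model B: β₁ = -4.9416 → predicted fuel efficiency falls 4.9416 mpg per additional liter of engine displacement
- |-2.4819| < |-4.9416| → Model B shows the stronger marginal effect

Note: A better fit (higher R²) doesn't necessarily mean a more important relationship.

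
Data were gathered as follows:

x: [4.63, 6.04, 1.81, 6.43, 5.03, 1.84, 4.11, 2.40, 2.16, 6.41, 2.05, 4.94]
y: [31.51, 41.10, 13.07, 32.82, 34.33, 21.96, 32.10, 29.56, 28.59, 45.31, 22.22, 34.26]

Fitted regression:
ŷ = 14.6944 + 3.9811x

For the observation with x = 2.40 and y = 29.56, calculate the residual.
Residual = 5.3110

The residual is the difference between the actual value and the predicted value:

Residual = y - ŷ

Step 1: Calculate predicted value
ŷ = 14.6944 + 3.9811 × 2.40
ŷ = 24.2490

Step 2: Calculate residual
Residual = 29.56 - 24.2490
Residual = 5.3110

The residual is positive, so the observed y = 29.56 sits above the regression line (the line underestimates it by 5.3110).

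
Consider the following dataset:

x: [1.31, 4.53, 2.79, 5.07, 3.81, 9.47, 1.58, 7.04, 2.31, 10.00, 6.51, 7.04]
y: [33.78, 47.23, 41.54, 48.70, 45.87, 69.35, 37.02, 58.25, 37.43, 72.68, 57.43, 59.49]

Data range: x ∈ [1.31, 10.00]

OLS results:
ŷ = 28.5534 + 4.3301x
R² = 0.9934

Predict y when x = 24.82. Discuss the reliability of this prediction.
ŷ = 136.0265 (extrapolation — x = 24.82 lies outside [1.31, 10.00], so reliability is low).

Prediction calculation:
ŷ = 28.5534 + 4.3301 × 24.82
ŷ = 136.0265

Reliability:
- Data range: x ∈ [1.31, 10.00]
- Prediction point: x = 24.82 is 14.82 units above the observed range → this is EXTRAPOLATION, not interpolation

Why that matters here:
- There are no observations near this x to validate the fitted line there
- R² describes fit only over the sampled x values; it says nothing about behaviour beyond them

A defensible statement: 'if the linear trend continued to x = 24.82, y would be about 136.0265' — the premise is untested.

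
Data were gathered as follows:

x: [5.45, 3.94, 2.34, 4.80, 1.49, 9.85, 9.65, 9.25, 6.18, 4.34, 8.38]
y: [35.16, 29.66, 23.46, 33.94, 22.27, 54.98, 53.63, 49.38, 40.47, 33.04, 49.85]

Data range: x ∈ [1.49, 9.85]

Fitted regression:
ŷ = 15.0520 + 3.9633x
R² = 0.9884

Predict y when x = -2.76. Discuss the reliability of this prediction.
The equation gives ŷ = 4.1133; however x = -2.76 is 4.25 units below the observed range, so this extrapolated value should not be trusted.

Prediction calculation:
ŷ = 15.0520 + 3.9633 × (-2.76)
ŷ = 4.1133

Reliability:
- Data range: x ∈ [1.49, 9.85]
- Prediction point: x = -2.76 is 4.25 units below the observed range → this is EXTRAPOLATION, not interpolation

Why that matters here:
- There are no observations near this x to validate the fitted line there
- Real relationships often flatten, saturate, or turn nonlinear at extremes

Report the number if required, but flag clearly that it is an extrapolation.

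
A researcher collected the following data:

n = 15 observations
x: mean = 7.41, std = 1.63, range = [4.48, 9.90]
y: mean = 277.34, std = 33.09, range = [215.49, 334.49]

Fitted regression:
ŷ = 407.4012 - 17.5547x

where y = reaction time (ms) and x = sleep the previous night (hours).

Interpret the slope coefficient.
On average, reaction time is about 17.5547 ms lower for every extra hour of sleep.

β₁ = -17.5547 is the change in predicted reaction time (ms) per additional hour of sleep.

Interpretation:
- Sleep up by 1 hour → predicted reaction time decreases by 17.5547 ms
- This is a linear approximation: the same per-unit change is assumed across the whole observed x range
- The sign (−) gives the direction; the magnitude 17.5547 gives the size of the effect per hour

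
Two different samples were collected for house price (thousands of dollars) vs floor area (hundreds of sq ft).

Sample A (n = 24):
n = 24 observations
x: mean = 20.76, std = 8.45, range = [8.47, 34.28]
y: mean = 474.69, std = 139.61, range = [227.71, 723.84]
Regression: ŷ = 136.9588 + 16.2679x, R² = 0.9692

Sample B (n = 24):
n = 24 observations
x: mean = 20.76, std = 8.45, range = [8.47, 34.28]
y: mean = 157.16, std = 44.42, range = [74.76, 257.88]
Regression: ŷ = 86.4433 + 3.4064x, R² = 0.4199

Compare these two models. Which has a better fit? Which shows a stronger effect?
Model A has the better fit (R² = 0.9692 vs 0.4199). Model A shows the stronger effect (|β₁| = 16.2679 vs 3.4064).

Model Comparison:

Which explains more variance? (R²)
- Model A: R² = 0.9692 → 96.92% of variance in house price explained
- Model B: R² = 0.4199 → 41.99% of variance in house price explained
- 0.9692 > 0.4199 → Model A has the better fit

Strength of effect — compare |β₁|:
- Model A: β₁ = 16.2679 → predicted house price rises 16.2679 thousand dollars per additional hundred sq ft of floor area
- Model B: β₁ = 3.4064 → predicted house price rises 3.4064 thousand dollars per additional hundred sq ft of floor area
- |16.2679| > |3.4064| → Model A shows the stronger marginal effect

Note: A better fit (higher R²) doesn't necessarily mean a more important relationship.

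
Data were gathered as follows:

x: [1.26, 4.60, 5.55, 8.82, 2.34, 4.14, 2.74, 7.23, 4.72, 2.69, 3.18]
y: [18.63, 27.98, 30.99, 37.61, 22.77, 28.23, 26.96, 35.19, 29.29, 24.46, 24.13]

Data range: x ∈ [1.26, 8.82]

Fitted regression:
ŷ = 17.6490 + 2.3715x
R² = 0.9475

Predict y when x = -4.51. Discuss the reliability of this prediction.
ŷ = 6.9535, but this is extrapolation (below the data range [1.26, 8.82]) and may be unreliable.

Prediction calculation:
ŷ = 17.6490 + 2.3715 × (-4.51)
ŷ = 6.9535

Reliability:
- Data range: x ∈ [1.26, 8.82]
- Prediction point: x = -4.51 is 5.77 units below the observed range → this is EXTRAPOLATION, not interpolation

Why that matters here:
- R² describes fit only over the sampled x values; it says nothing about behaviour beyond them
- The standard error of prediction grows with (x − x̄)², and x = -4.51 is far from x̄ = 4.30
- The linear relationship may not hold outside the observed range

The R² = 0.9475 only validates the fit within [1.26, 8.82]; treat ŷ = 6.9535 with caution.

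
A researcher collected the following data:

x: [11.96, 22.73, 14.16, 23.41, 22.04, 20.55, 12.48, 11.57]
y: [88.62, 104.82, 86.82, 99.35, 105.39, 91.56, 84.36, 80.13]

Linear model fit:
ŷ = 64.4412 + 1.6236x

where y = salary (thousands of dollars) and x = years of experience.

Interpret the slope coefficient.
On average, salary is about 1.6236 thousand dollars higher for every extra year of experience.

The slope coefficient β₁ = 1.6236 represents the marginal effect of experience on salary.

Interpretation:
- Experience up by 1 year → predicted salary increases by 1.6236 thousand dollars
- This is a linear approximation: the same per-unit change is assumed across the whole observed x range

(β₀ = 64.4412 is the fitted value at x = 0 and is not part of the slope interpretation.)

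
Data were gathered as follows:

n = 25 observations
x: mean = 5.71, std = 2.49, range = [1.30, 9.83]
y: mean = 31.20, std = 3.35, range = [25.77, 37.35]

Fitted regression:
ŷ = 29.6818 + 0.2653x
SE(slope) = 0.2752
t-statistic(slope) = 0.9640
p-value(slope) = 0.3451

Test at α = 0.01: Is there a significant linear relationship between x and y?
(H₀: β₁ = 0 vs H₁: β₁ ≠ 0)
p-value = 0.3451 ≥ α = 0.01, so we fail to reject H₀. The relationship is not significant.

Hypothesis test for the slope coefficient:

H₀: β₁ = 0 (no linear relationship)
H₁: β₁ ≠ 0 (linear relationship exists)

Test statistic: t = β̂₁ / SE(β̂₁) = 0.2653 / 0.2752 = 0.9640

The p-value (0.3451) is the probability, under H₀, of a t-statistic at least as extreme as |t| = 0.9640 (two-sided, df = n − 2 = 23).

Decision rule: reject H₀ if p-value < α.
p-value = 0.3451 ≥ α = 0.01 → fail to reject H₀.

Conclusion: the linear association between x and y is not significant at the 1% level.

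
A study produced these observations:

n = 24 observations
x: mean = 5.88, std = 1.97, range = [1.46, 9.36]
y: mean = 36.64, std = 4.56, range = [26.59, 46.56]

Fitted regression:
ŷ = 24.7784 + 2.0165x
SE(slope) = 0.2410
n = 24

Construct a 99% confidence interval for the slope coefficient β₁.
The 99% CI for β₁ is (1.3372, 2.6958)

Confidence interval for the slope:

The 99% CI for β₁ is: β̂₁ ± t*(α/2, n-2) × SE(β̂₁)

Step 1: Find critical t-value
- Confidence level = 0.99
- Degrees of freedom = n - 2 = 24 - 2 = 22
- t*(α/2, 22) = 2.8188

Step 2: Calculate margin of error
Margin = 2.8188 × 0.2410 = 0.6793

Step 3: Construct interval
CI = 2.0165 ± 0.6793
CI = (1.3372, 2.6958)

Interpretation: We are 99% confident that the true slope β₁ lies between 1.3372 and 2.6958.
Since 0 is outside the interval, a two-sided test at α = 0.01 would reject H₀: β₁ = 0.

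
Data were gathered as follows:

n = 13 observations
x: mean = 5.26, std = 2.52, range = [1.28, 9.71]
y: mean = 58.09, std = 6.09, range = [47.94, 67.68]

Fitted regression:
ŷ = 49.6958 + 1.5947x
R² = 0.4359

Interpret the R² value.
About 43.59% of the variability in y is accounted for by the regression on x (R² = 0.4359) — a moderate linear fit.

R² (coefficient of determination) measures the proportion of variance in y explained by the regression model.

Here R² = 0.4359:
- Explained: 43.59% of the variation in y
- Unexplained (residual): 100% − 43.59% = 56.41%
- Rule of thumb (below 0.3 weak; 0.3 to below 0.7 moderate; 0.7 and above strong) → moderate

Calculation: R² = 1 − (SS_res / SS_tot), where SS_res is the sum of squared residuals and SS_tot the total sum of squares.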